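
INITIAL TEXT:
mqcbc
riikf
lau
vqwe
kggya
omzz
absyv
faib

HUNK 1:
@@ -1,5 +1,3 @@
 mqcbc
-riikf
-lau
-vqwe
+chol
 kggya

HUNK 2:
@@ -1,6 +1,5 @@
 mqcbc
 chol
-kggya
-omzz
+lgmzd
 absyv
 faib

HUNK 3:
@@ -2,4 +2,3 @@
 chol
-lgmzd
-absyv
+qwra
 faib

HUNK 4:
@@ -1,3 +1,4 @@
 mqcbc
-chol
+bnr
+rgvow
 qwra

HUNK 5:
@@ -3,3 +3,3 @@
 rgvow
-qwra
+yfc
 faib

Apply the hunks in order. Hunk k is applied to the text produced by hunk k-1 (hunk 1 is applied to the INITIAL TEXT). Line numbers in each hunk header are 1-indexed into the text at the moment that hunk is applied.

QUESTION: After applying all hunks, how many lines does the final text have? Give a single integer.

Answer: 5

Derivation:
Hunk 1: at line 1 remove [riikf,lau,vqwe] add [chol] -> 6 lines: mqcbc chol kggya omzz absyv faib
Hunk 2: at line 1 remove [kggya,omzz] add [lgmzd] -> 5 lines: mqcbc chol lgmzd absyv faib
Hunk 3: at line 2 remove [lgmzd,absyv] add [qwra] -> 4 lines: mqcbc chol qwra faib
Hunk 4: at line 1 remove [chol] add [bnr,rgvow] -> 5 lines: mqcbc bnr rgvow qwra faib
Hunk 5: at line 3 remove [qwra] add [yfc] -> 5 lines: mqcbc bnr rgvow yfc faib
Final line count: 5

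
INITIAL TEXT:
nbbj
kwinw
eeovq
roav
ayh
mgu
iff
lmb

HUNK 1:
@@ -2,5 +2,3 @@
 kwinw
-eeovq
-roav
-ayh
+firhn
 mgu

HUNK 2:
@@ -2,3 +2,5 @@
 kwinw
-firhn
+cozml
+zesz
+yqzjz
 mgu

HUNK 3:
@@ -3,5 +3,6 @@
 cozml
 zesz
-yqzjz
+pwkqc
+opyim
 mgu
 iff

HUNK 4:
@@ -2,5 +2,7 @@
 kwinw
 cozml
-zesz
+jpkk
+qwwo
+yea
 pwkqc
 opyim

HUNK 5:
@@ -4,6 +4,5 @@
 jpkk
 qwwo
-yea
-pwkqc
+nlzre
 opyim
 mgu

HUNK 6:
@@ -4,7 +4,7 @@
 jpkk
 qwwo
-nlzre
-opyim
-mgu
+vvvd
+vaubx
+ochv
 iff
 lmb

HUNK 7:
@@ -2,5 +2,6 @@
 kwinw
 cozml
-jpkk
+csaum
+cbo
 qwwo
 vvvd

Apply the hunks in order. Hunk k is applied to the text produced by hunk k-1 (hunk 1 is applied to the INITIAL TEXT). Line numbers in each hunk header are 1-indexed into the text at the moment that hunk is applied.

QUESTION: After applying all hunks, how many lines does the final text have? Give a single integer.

Hunk 1: at line 2 remove [eeovq,roav,ayh] add [firhn] -> 6 lines: nbbj kwinw firhn mgu iff lmb
Hunk 2: at line 2 remove [firhn] add [cozml,zesz,yqzjz] -> 8 lines: nbbj kwinw cozml zesz yqzjz mgu iff lmb
Hunk 3: at line 3 remove [yqzjz] add [pwkqc,opyim] -> 9 lines: nbbj kwinw cozml zesz pwkqc opyim mgu iff lmb
Hunk 4: at line 2 remove [zesz] add [jpkk,qwwo,yea] -> 11 lines: nbbj kwinw cozml jpkk qwwo yea pwkqc opyim mgu iff lmb
Hunk 5: at line 4 remove [yea,pwkqc] add [nlzre] -> 10 lines: nbbj kwinw cozml jpkk qwwo nlzre opyim mgu iff lmb
Hunk 6: at line 4 remove [nlzre,opyim,mgu] add [vvvd,vaubx,ochv] -> 10 lines: nbbj kwinw cozml jpkk qwwo vvvd vaubx ochv iff lmb
Hunk 7: at line 2 remove [jpkk] add [csaum,cbo] -> 11 lines: nbbj kwinw cozml csaum cbo qwwo vvvd vaubx ochv iff lmb
Final line count: 11

Answer: 11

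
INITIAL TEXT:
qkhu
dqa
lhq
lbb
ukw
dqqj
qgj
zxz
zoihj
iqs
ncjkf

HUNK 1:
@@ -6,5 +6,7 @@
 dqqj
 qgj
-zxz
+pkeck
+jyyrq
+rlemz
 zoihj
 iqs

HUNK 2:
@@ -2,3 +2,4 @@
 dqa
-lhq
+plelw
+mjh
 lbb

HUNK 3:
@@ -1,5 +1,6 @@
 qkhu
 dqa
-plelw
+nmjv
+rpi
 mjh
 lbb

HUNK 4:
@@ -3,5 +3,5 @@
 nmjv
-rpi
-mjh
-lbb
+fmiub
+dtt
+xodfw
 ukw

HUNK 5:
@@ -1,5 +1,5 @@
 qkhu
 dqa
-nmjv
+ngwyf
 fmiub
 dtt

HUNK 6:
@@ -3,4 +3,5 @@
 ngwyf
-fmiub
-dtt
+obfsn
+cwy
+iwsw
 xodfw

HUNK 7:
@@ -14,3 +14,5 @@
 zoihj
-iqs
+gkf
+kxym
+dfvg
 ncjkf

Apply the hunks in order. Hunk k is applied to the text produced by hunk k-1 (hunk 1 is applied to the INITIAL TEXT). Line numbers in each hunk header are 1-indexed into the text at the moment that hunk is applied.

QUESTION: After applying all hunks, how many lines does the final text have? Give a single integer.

Answer: 18

Derivation:
Hunk 1: at line 6 remove [zxz] add [pkeck,jyyrq,rlemz] -> 13 lines: qkhu dqa lhq lbb ukw dqqj qgj pkeck jyyrq rlemz zoihj iqs ncjkf
Hunk 2: at line 2 remove [lhq] add [plelw,mjh] -> 14 lines: qkhu dqa plelw mjh lbb ukw dqqj qgj pkeck jyyrq rlemz zoihj iqs ncjkf
Hunk 3: at line 1 remove [plelw] add [nmjv,rpi] -> 15 lines: qkhu dqa nmjv rpi mjh lbb ukw dqqj qgj pkeck jyyrq rlemz zoihj iqs ncjkf
Hunk 4: at line 3 remove [rpi,mjh,lbb] add [fmiub,dtt,xodfw] -> 15 lines: qkhu dqa nmjv fmiub dtt xodfw ukw dqqj qgj pkeck jyyrq rlemz zoihj iqs ncjkf
Hunk 5: at line 1 remove [nmjv] add [ngwyf] -> 15 lines: qkhu dqa ngwyf fmiub dtt xodfw ukw dqqj qgj pkeck jyyrq rlemz zoihj iqs ncjkf
Hunk 6: at line 3 remove [fmiub,dtt] add [obfsn,cwy,iwsw] -> 16 lines: qkhu dqa ngwyf obfsn cwy iwsw xodfw ukw dqqj qgj pkeck jyyrq rlemz zoihj iqs ncjkf
Hunk 7: at line 14 remove [iqs] add [gkf,kxym,dfvg] -> 18 lines: qkhu dqa ngwyf obfsn cwy iwsw xodfw ukw dqqj qgj pkeck jyyrq rlemz zoihj gkf kxym dfvg ncjkf
Final line count: 18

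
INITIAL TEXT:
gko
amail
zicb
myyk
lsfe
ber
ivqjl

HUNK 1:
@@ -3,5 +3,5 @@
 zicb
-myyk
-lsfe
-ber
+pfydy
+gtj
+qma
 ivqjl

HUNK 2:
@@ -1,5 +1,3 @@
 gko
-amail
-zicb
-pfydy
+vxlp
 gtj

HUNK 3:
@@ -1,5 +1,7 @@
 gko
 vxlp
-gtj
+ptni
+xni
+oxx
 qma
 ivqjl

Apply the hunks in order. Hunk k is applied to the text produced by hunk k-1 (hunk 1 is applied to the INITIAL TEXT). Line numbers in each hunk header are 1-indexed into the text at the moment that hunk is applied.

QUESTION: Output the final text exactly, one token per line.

Answer: gko
vxlp
ptni
xni
oxx
qma
ivqjl

Derivation:
Hunk 1: at line 3 remove [myyk,lsfe,ber] add [pfydy,gtj,qma] -> 7 lines: gko amail zicb pfydy gtj qma ivqjl
Hunk 2: at line 1 remove [amail,zicb,pfydy] add [vxlp] -> 5 lines: gko vxlp gtj qma ivqjl
Hunk 3: at line 1 remove [gtj] add [ptni,xni,oxx] -> 7 lines: gko vxlp ptni xni oxx qma ivqjl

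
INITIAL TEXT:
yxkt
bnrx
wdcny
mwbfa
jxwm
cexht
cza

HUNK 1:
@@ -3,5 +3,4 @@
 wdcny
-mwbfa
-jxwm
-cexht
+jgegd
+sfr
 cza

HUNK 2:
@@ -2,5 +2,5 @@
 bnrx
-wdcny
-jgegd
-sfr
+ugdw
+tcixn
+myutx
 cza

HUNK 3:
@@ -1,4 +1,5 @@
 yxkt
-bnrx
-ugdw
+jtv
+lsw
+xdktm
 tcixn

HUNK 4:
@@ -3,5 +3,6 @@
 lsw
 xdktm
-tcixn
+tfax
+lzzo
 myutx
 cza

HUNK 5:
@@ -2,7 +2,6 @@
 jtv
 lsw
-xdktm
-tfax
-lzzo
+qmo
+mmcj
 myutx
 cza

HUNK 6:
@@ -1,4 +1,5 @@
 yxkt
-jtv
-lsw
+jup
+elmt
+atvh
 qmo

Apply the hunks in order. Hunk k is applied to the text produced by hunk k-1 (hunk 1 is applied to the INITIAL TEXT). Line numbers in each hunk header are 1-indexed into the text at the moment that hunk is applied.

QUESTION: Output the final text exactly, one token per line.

Hunk 1: at line 3 remove [mwbfa,jxwm,cexht] add [jgegd,sfr] -> 6 lines: yxkt bnrx wdcny jgegd sfr cza
Hunk 2: at line 2 remove [wdcny,jgegd,sfr] add [ugdw,tcixn,myutx] -> 6 lines: yxkt bnrx ugdw tcixn myutx cza
Hunk 3: at line 1 remove [bnrx,ugdw] add [jtv,lsw,xdktm] -> 7 lines: yxkt jtv lsw xdktm tcixn myutx cza
Hunk 4: at line 3 remove [tcixn] add [tfax,lzzo] -> 8 lines: yxkt jtv lsw xdktm tfax lzzo myutx cza
Hunk 5: at line 2 remove [xdktm,tfax,lzzo] add [qmo,mmcj] -> 7 lines: yxkt jtv lsw qmo mmcj myutx cza
Hunk 6: at line 1 remove [jtv,lsw] add [jup,elmt,atvh] -> 8 lines: yxkt jup elmt atvh qmo mmcj myutx cza

Answer: yxkt
jup
elmt
atvh
qmo
mmcj
myutx
cza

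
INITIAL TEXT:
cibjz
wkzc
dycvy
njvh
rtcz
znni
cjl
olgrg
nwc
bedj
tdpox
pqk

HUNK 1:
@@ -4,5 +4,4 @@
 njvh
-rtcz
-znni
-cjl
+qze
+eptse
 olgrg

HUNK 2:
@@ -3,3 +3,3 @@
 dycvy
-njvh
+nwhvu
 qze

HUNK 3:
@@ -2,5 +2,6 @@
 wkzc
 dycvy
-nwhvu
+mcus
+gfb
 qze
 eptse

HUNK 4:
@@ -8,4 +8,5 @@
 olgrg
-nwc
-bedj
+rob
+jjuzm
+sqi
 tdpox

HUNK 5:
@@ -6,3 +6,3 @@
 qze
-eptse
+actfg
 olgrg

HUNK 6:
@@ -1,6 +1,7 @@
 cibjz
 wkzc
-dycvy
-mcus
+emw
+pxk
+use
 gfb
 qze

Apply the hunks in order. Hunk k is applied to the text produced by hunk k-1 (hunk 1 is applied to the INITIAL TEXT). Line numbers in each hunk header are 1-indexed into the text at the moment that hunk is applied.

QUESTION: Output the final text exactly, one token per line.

Answer: cibjz
wkzc
emw
pxk
use
gfb
qze
actfg
olgrg
rob
jjuzm
sqi
tdpox
pqk

Derivation:
Hunk 1: at line 4 remove [rtcz,znni,cjl] add [qze,eptse] -> 11 lines: cibjz wkzc dycvy njvh qze eptse olgrg nwc bedj tdpox pqk
Hunk 2: at line 3 remove [njvh] add [nwhvu] -> 11 lines: cibjz wkzc dycvy nwhvu qze eptse olgrg nwc bedj tdpox pqk
Hunk 3: at line 2 remove [nwhvu] add [mcus,gfb] -> 12 lines: cibjz wkzc dycvy mcus gfb qze eptse olgrg nwc bedj tdpox pqk
Hunk 4: at line 8 remove [nwc,bedj] add [rob,jjuzm,sqi] -> 13 lines: cibjz wkzc dycvy mcus gfb qze eptse olgrg rob jjuzm sqi tdpox pqk
Hunk 5: at line 6 remove [eptse] add [actfg] -> 13 lines: cibjz wkzc dycvy mcus gfb qze actfg olgrg rob jjuzm sqi tdpox pqk
Hunk 6: at line 1 remove [dycvy,mcus] add [emw,pxk,use] -> 14 lines: cibjz wkzc emw pxk use gfb qze actfg olgrg rob jjuzm sqi tdpox pqk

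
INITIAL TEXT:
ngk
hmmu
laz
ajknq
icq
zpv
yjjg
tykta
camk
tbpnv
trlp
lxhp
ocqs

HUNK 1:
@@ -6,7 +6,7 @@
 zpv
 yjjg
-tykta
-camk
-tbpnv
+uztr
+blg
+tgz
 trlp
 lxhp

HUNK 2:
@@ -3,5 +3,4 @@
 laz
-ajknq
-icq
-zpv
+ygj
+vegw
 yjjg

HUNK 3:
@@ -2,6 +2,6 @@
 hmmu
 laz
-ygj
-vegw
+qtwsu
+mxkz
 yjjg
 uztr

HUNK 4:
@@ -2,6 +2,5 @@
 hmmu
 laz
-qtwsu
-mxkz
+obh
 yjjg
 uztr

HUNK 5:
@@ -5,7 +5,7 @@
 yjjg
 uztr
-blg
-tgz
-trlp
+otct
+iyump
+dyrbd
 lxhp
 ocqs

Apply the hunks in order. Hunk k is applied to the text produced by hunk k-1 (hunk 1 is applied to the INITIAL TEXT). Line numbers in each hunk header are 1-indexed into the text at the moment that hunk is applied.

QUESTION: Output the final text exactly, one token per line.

Answer: ngk
hmmu
laz
obh
yjjg
uztr
otct
iyump
dyrbd
lxhp
ocqs

Derivation:
Hunk 1: at line 6 remove [tykta,camk,tbpnv] add [uztr,blg,tgz] -> 13 lines: ngk hmmu laz ajknq icq zpv yjjg uztr blg tgz trlp lxhp ocqs
Hunk 2: at line 3 remove [ajknq,icq,zpv] add [ygj,vegw] -> 12 lines: ngk hmmu laz ygj vegw yjjg uztr blg tgz trlp lxhp ocqs
Hunk 3: at line 2 remove [ygj,vegw] add [qtwsu,mxkz] -> 12 lines: ngk hmmu laz qtwsu mxkz yjjg uztr blg tgz trlp lxhp ocqs
Hunk 4: at line 2 remove [qtwsu,mxkz] add [obh] -> 11 lines: ngk hmmu laz obh yjjg uztr blg tgz trlp lxhp ocqs
Hunk 5: at line 5 remove [blg,tgz,trlp] add [otct,iyump,dyrbd] -> 11 lines: ngk hmmu laz obh yjjg uztr otct iyump dyrbd lxhp ocqs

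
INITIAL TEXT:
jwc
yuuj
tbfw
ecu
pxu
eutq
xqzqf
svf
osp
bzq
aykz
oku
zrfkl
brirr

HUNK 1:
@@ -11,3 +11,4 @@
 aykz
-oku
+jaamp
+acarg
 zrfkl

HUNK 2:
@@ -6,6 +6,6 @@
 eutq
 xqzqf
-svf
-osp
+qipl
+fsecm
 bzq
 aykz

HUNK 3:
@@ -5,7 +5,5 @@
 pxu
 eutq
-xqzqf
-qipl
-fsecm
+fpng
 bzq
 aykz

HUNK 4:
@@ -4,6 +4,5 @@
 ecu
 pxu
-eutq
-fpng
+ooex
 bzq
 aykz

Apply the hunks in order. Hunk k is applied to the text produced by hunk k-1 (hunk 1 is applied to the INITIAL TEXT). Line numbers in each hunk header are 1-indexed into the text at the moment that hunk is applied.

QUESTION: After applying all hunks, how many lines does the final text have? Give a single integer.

Hunk 1: at line 11 remove [oku] add [jaamp,acarg] -> 15 lines: jwc yuuj tbfw ecu pxu eutq xqzqf svf osp bzq aykz jaamp acarg zrfkl brirr
Hunk 2: at line 6 remove [svf,osp] add [qipl,fsecm] -> 15 lines: jwc yuuj tbfw ecu pxu eutq xqzqf qipl fsecm bzq aykz jaamp acarg zrfkl brirr
Hunk 3: at line 5 remove [xqzqf,qipl,fsecm] add [fpng] -> 13 lines: jwc yuuj tbfw ecu pxu eutq fpng bzq aykz jaamp acarg zrfkl brirr
Hunk 4: at line 4 remove [eutq,fpng] add [ooex] -> 12 lines: jwc yuuj tbfw ecu pxu ooex bzq aykz jaamp acarg zrfkl brirr
Final line count: 12

Answer: 12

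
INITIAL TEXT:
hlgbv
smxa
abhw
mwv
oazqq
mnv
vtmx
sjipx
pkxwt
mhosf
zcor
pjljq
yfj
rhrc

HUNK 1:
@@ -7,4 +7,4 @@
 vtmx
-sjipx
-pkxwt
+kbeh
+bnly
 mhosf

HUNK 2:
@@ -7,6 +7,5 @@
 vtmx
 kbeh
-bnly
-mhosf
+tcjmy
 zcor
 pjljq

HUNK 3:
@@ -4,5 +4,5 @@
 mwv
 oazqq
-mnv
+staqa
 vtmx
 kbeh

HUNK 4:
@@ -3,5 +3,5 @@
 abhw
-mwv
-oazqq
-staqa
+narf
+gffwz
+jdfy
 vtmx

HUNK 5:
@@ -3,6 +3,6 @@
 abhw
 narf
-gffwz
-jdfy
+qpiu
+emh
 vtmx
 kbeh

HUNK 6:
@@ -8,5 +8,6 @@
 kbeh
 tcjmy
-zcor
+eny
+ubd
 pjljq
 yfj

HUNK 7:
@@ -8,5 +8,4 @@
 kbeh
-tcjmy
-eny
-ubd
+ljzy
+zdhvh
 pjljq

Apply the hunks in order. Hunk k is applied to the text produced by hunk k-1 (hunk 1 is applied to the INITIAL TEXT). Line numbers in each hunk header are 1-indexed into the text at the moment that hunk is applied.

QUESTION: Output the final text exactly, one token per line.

Answer: hlgbv
smxa
abhw
narf
qpiu
emh
vtmx
kbeh
ljzy
zdhvh
pjljq
yfj
rhrc

Derivation:
Hunk 1: at line 7 remove [sjipx,pkxwt] add [kbeh,bnly] -> 14 lines: hlgbv smxa abhw mwv oazqq mnv vtmx kbeh bnly mhosf zcor pjljq yfj rhrc
Hunk 2: at line 7 remove [bnly,mhosf] add [tcjmy] -> 13 lines: hlgbv smxa abhw mwv oazqq mnv vtmx kbeh tcjmy zcor pjljq yfj rhrc
Hunk 3: at line 4 remove [mnv] add [staqa] -> 13 lines: hlgbv smxa abhw mwv oazqq staqa vtmx kbeh tcjmy zcor pjljq yfj rhrc
Hunk 4: at line 3 remove [mwv,oazqq,staqa] add [narf,gffwz,jdfy] -> 13 lines: hlgbv smxa abhw narf gffwz jdfy vtmx kbeh tcjmy zcor pjljq yfj rhrc
Hunk 5: at line 3 remove [gffwz,jdfy] add [qpiu,emh] -> 13 lines: hlgbv smxa abhw narf qpiu emh vtmx kbeh tcjmy zcor pjljq yfj rhrc
Hunk 6: at line 8 remove [zcor] add [eny,ubd] -> 14 lines: hlgbv smxa abhw narf qpiu emh vtmx kbeh tcjmy eny ubd pjljq yfj rhrc
Hunk 7: at line 8 remove [tcjmy,eny,ubd] add [ljzy,zdhvh] -> 13 lines: hlgbv smxa abhw narf qpiu emh vtmx kbeh ljzy zdhvh pjljq yfj rhrc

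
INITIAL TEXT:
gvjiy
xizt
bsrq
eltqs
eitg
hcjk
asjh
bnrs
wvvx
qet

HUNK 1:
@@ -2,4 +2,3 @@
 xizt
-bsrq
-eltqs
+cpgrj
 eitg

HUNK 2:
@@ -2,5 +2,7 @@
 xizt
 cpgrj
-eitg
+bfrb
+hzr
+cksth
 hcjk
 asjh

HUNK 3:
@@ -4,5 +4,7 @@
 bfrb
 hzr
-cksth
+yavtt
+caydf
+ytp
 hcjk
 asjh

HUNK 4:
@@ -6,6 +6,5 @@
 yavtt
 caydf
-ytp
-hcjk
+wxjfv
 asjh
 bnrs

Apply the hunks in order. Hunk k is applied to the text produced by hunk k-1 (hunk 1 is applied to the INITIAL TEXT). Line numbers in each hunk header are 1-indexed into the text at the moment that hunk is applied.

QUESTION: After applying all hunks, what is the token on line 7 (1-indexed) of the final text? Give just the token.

Hunk 1: at line 2 remove [bsrq,eltqs] add [cpgrj] -> 9 lines: gvjiy xizt cpgrj eitg hcjk asjh bnrs wvvx qet
Hunk 2: at line 2 remove [eitg] add [bfrb,hzr,cksth] -> 11 lines: gvjiy xizt cpgrj bfrb hzr cksth hcjk asjh bnrs wvvx qet
Hunk 3: at line 4 remove [cksth] add [yavtt,caydf,ytp] -> 13 lines: gvjiy xizt cpgrj bfrb hzr yavtt caydf ytp hcjk asjh bnrs wvvx qet
Hunk 4: at line 6 remove [ytp,hcjk] add [wxjfv] -> 12 lines: gvjiy xizt cpgrj bfrb hzr yavtt caydf wxjfv asjh bnrs wvvx qet
Final line 7: caydf

Answer: caydf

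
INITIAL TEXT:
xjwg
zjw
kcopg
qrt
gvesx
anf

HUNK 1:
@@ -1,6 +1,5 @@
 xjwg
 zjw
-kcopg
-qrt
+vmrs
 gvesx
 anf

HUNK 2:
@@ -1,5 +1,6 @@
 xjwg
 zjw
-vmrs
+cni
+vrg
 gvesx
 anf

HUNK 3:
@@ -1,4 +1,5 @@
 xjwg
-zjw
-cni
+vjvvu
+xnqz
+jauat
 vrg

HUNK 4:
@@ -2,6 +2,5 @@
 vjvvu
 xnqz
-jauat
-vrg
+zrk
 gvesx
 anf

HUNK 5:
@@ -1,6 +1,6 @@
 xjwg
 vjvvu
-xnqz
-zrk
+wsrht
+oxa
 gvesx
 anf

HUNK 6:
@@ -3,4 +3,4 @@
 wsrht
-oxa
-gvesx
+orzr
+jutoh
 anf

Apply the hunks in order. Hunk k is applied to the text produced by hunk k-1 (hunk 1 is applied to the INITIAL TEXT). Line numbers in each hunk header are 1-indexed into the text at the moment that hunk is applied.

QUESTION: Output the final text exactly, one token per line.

Answer: xjwg
vjvvu
wsrht
orzr
jutoh
anf

Derivation:
Hunk 1: at line 1 remove [kcopg,qrt] add [vmrs] -> 5 lines: xjwg zjw vmrs gvesx anf
Hunk 2: at line 1 remove [vmrs] add [cni,vrg] -> 6 lines: xjwg zjw cni vrg gvesx anf
Hunk 3: at line 1 remove [zjw,cni] add [vjvvu,xnqz,jauat] -> 7 lines: xjwg vjvvu xnqz jauat vrg gvesx anf
Hunk 4: at line 2 remove [jauat,vrg] add [zrk] -> 6 lines: xjwg vjvvu xnqz zrk gvesx anf
Hunk 5: at line 1 remove [xnqz,zrk] add [wsrht,oxa] -> 6 lines: xjwg vjvvu wsrht oxa gvesx anf
Hunk 6: at line 3 remove [oxa,gvesx] add [orzr,jutoh] -> 6 lines: xjwg vjvvu wsrht orzr jutoh anf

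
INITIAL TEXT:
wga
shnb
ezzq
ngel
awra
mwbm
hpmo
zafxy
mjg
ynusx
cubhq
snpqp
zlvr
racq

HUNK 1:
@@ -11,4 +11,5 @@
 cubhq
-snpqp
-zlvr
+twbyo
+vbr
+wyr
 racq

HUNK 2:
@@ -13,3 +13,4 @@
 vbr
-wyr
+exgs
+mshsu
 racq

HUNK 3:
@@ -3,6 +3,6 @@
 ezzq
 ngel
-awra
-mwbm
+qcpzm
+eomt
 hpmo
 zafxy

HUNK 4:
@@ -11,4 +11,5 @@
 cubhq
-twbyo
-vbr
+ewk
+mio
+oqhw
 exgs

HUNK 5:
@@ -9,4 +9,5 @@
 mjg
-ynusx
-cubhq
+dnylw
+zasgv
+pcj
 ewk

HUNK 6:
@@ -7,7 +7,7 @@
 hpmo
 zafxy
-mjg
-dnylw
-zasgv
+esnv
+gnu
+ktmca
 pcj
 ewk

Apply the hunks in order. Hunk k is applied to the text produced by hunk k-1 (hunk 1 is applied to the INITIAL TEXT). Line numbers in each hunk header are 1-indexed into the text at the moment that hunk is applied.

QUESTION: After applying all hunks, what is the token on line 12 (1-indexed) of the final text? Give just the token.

Answer: pcj

Derivation:
Hunk 1: at line 11 remove [snpqp,zlvr] add [twbyo,vbr,wyr] -> 15 lines: wga shnb ezzq ngel awra mwbm hpmo zafxy mjg ynusx cubhq twbyo vbr wyr racq
Hunk 2: at line 13 remove [wyr] add [exgs,mshsu] -> 16 lines: wga shnb ezzq ngel awra mwbm hpmo zafxy mjg ynusx cubhq twbyo vbr exgs mshsu racq
Hunk 3: at line 3 remove [awra,mwbm] add [qcpzm,eomt] -> 16 lines: wga shnb ezzq ngel qcpzm eomt hpmo zafxy mjg ynusx cubhq twbyo vbr exgs mshsu racq
Hunk 4: at line 11 remove [twbyo,vbr] add [ewk,mio,oqhw] -> 17 lines: wga shnb ezzq ngel qcpzm eomt hpmo zafxy mjg ynusx cubhq ewk mio oqhw exgs mshsu racq
Hunk 5: at line 9 remove [ynusx,cubhq] add [dnylw,zasgv,pcj] -> 18 lines: wga shnb ezzq ngel qcpzm eomt hpmo zafxy mjg dnylw zasgv pcj ewk mio oqhw exgs mshsu racq
Hunk 6: at line 7 remove [mjg,dnylw,zasgv] add [esnv,gnu,ktmca] -> 18 lines: wga shnb ezzq ngel qcpzm eomt hpmo zafxy esnv gnu ktmca pcj ewk mio oqhw exgs mshsu racq
Final line 12: pcj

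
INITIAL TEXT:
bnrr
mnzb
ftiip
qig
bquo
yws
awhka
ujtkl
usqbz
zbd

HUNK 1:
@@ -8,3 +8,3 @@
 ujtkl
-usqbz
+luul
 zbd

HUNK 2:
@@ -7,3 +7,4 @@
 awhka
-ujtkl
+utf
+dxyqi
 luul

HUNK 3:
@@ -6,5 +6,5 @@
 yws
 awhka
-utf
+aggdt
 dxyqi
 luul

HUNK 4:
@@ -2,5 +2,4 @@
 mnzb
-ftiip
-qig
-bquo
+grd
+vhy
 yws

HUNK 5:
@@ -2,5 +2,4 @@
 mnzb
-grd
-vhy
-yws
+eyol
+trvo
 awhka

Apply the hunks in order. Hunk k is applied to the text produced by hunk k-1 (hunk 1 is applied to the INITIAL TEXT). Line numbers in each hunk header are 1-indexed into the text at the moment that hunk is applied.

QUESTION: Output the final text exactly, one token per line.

Hunk 1: at line 8 remove [usqbz] add [luul] -> 10 lines: bnrr mnzb ftiip qig bquo yws awhka ujtkl luul zbd
Hunk 2: at line 7 remove [ujtkl] add [utf,dxyqi] -> 11 lines: bnrr mnzb ftiip qig bquo yws awhka utf dxyqi luul zbd
Hunk 3: at line 6 remove [utf] add [aggdt] -> 11 lines: bnrr mnzb ftiip qig bquo yws awhka aggdt dxyqi luul zbd
Hunk 4: at line 2 remove [ftiip,qig,bquo] add [grd,vhy] -> 10 lines: bnrr mnzb grd vhy yws awhka aggdt dxyqi luul zbd
Hunk 5: at line 2 remove [grd,vhy,yws] add [eyol,trvo] -> 9 lines: bnrr mnzb eyol trvo awhka aggdt dxyqi luul zbd

Answer: bnrr
mnzb
eyol
trvo
awhka
aggdt
dxyqi
luul
zbd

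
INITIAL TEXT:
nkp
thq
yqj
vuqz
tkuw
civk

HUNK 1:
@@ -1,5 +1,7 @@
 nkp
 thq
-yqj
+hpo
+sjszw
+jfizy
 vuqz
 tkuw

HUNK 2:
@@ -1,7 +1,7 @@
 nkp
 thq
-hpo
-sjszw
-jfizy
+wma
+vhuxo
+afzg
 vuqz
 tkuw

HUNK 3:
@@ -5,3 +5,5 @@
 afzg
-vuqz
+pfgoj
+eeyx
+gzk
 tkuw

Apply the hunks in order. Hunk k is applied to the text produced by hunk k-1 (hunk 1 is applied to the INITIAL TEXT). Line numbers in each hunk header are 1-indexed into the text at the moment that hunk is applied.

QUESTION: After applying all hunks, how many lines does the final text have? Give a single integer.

Answer: 10

Derivation:
Hunk 1: at line 1 remove [yqj] add [hpo,sjszw,jfizy] -> 8 lines: nkp thq hpo sjszw jfizy vuqz tkuw civk
Hunk 2: at line 1 remove [hpo,sjszw,jfizy] add [wma,vhuxo,afzg] -> 8 lines: nkp thq wma vhuxo afzg vuqz tkuw civk
Hunk 3: at line 5 remove [vuqz] add [pfgoj,eeyx,gzk] -> 10 lines: nkp thq wma vhuxo afzg pfgoj eeyx gzk tkuw civk
Final line count: 10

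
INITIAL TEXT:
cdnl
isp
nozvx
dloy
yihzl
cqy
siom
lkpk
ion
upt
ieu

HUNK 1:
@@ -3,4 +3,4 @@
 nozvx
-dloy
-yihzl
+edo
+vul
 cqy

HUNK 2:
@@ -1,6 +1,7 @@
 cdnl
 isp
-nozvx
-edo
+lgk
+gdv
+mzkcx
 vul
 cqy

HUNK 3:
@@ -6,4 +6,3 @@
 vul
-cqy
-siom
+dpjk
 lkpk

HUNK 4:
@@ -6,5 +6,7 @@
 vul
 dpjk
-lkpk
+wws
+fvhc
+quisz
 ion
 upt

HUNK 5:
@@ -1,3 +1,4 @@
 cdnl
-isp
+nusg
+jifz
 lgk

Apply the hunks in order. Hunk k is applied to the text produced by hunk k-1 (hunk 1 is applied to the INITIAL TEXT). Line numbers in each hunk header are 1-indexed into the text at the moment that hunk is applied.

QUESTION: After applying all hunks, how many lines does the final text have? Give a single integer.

Hunk 1: at line 3 remove [dloy,yihzl] add [edo,vul] -> 11 lines: cdnl isp nozvx edo vul cqy siom lkpk ion upt ieu
Hunk 2: at line 1 remove [nozvx,edo] add [lgk,gdv,mzkcx] -> 12 lines: cdnl isp lgk gdv mzkcx vul cqy siom lkpk ion upt ieu
Hunk 3: at line 6 remove [cqy,siom] add [dpjk] -> 11 lines: cdnl isp lgk gdv mzkcx vul dpjk lkpk ion upt ieu
Hunk 4: at line 6 remove [lkpk] add [wws,fvhc,quisz] -> 13 lines: cdnl isp lgk gdv mzkcx vul dpjk wws fvhc quisz ion upt ieu
Hunk 5: at line 1 remove [isp] add [nusg,jifz] -> 14 lines: cdnl nusg jifz lgk gdv mzkcx vul dpjk wws fvhc quisz ion upt ieu
Final line count: 14

Answer: 14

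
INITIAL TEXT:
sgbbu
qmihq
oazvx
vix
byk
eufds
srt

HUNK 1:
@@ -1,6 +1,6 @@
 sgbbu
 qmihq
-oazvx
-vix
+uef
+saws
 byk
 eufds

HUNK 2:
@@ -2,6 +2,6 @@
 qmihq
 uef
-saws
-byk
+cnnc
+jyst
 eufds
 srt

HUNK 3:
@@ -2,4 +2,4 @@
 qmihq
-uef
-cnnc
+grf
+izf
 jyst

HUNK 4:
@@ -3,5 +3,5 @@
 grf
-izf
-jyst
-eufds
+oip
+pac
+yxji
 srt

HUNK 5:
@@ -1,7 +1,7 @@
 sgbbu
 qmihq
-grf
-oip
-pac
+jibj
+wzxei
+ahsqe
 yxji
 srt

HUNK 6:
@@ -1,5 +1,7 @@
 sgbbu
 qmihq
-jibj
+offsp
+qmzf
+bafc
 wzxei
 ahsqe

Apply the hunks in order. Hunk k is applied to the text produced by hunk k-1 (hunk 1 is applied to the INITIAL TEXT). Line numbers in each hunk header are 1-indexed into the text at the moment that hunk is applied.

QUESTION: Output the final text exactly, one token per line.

Answer: sgbbu
qmihq
offsp
qmzf
bafc
wzxei
ahsqe
yxji
srt

Derivation:
Hunk 1: at line 1 remove [oazvx,vix] add [uef,saws] -> 7 lines: sgbbu qmihq uef saws byk eufds srt
Hunk 2: at line 2 remove [saws,byk] add [cnnc,jyst] -> 7 lines: sgbbu qmihq uef cnnc jyst eufds srt
Hunk 3: at line 2 remove [uef,cnnc] add [grf,izf] -> 7 lines: sgbbu qmihq grf izf jyst eufds srt
Hunk 4: at line 3 remove [izf,jyst,eufds] add [oip,pac,yxji] -> 7 lines: sgbbu qmihq grf oip pac yxji srt
Hunk 5: at line 1 remove [grf,oip,pac] add [jibj,wzxei,ahsqe] -> 7 lines: sgbbu qmihq jibj wzxei ahsqe yxji srt
Hunk 6: at line 1 remove [jibj] add [offsp,qmzf,bafc] -> 9 lines: sgbbu qmihq offsp qmzf bafc wzxei ahsqe yxji srt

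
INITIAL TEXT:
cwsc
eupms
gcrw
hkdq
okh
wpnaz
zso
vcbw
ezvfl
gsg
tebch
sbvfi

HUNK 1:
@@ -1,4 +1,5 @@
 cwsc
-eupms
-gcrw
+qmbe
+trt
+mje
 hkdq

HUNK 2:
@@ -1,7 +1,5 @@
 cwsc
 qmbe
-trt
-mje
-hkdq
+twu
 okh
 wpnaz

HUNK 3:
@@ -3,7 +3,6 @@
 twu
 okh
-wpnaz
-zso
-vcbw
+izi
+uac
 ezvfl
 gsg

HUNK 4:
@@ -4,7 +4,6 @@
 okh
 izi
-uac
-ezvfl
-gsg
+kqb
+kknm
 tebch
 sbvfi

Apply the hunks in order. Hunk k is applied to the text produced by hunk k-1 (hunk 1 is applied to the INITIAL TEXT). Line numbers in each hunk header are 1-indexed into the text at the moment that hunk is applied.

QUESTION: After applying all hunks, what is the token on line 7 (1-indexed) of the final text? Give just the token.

Hunk 1: at line 1 remove [eupms,gcrw] add [qmbe,trt,mje] -> 13 lines: cwsc qmbe trt mje hkdq okh wpnaz zso vcbw ezvfl gsg tebch sbvfi
Hunk 2: at line 1 remove [trt,mje,hkdq] add [twu] -> 11 lines: cwsc qmbe twu okh wpnaz zso vcbw ezvfl gsg tebch sbvfi
Hunk 3: at line 3 remove [wpnaz,zso,vcbw] add [izi,uac] -> 10 lines: cwsc qmbe twu okh izi uac ezvfl gsg tebch sbvfi
Hunk 4: at line 4 remove [uac,ezvfl,gsg] add [kqb,kknm] -> 9 lines: cwsc qmbe twu okh izi kqb kknm tebch sbvfi
Final line 7: kknm

Answer: kknm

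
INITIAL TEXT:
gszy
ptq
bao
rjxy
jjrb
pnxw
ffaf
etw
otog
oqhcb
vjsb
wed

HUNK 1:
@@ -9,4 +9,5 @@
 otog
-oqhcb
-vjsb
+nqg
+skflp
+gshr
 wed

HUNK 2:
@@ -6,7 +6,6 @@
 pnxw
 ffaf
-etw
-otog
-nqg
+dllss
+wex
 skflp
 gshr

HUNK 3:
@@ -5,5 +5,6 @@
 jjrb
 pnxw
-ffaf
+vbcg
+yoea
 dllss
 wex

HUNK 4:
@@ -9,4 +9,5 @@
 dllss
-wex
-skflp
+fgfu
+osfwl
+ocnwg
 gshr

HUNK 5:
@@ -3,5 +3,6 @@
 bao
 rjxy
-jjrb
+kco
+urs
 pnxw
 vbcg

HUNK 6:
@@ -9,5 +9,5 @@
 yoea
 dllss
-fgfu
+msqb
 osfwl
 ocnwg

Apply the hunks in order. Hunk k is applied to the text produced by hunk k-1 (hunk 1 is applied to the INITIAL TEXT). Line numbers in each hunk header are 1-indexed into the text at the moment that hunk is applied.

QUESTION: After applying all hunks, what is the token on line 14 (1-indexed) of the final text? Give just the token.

Hunk 1: at line 9 remove [oqhcb,vjsb] add [nqg,skflp,gshr] -> 13 lines: gszy ptq bao rjxy jjrb pnxw ffaf etw otog nqg skflp gshr wed
Hunk 2: at line 6 remove [etw,otog,nqg] add [dllss,wex] -> 12 lines: gszy ptq bao rjxy jjrb pnxw ffaf dllss wex skflp gshr wed
Hunk 3: at line 5 remove [ffaf] add [vbcg,yoea] -> 13 lines: gszy ptq bao rjxy jjrb pnxw vbcg yoea dllss wex skflp gshr wed
Hunk 4: at line 9 remove [wex,skflp] add [fgfu,osfwl,ocnwg] -> 14 lines: gszy ptq bao rjxy jjrb pnxw vbcg yoea dllss fgfu osfwl ocnwg gshr wed
Hunk 5: at line 3 remove [jjrb] add [kco,urs] -> 15 lines: gszy ptq bao rjxy kco urs pnxw vbcg yoea dllss fgfu osfwl ocnwg gshr wed
Hunk 6: at line 9 remove [fgfu] add [msqb] -> 15 lines: gszy ptq bao rjxy kco urs pnxw vbcg yoea dllss msqb osfwl ocnwg gshr wed
Final line 14: gshr

Answer: gshr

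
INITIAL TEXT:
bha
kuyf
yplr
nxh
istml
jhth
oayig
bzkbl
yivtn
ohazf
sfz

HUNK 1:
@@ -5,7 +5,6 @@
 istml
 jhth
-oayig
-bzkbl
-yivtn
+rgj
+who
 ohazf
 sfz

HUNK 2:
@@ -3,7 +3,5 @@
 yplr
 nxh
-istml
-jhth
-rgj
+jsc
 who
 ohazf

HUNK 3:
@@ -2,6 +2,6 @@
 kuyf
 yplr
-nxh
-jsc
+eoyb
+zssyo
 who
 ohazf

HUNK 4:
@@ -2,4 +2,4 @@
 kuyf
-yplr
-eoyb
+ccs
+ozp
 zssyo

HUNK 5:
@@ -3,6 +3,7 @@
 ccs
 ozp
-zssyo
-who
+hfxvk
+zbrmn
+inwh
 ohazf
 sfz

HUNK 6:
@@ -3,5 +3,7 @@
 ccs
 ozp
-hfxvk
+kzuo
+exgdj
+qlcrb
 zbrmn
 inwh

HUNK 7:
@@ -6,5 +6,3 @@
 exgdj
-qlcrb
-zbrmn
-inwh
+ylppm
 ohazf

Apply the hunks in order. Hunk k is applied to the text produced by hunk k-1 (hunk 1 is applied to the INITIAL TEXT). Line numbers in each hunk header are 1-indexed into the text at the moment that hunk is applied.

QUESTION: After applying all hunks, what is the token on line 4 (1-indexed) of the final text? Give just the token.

Answer: ozp

Derivation:
Hunk 1: at line 5 remove [oayig,bzkbl,yivtn] add [rgj,who] -> 10 lines: bha kuyf yplr nxh istml jhth rgj who ohazf sfz
Hunk 2: at line 3 remove [istml,jhth,rgj] add [jsc] -> 8 lines: bha kuyf yplr nxh jsc who ohazf sfz
Hunk 3: at line 2 remove [nxh,jsc] add [eoyb,zssyo] -> 8 lines: bha kuyf yplr eoyb zssyo who ohazf sfz
Hunk 4: at line 2 remove [yplr,eoyb] add [ccs,ozp] -> 8 lines: bha kuyf ccs ozp zssyo who ohazf sfz
Hunk 5: at line 3 remove [zssyo,who] add [hfxvk,zbrmn,inwh] -> 9 lines: bha kuyf ccs ozp hfxvk zbrmn inwh ohazf sfz
Hunk 6: at line 3 remove [hfxvk] add [kzuo,exgdj,qlcrb] -> 11 lines: bha kuyf ccs ozp kzuo exgdj qlcrb zbrmn inwh ohazf sfz
Hunk 7: at line 6 remove [qlcrb,zbrmn,inwh] add [ylppm] -> 9 lines: bha kuyf ccs ozp kzuo exgdj ylppm ohazf sfz
Final line 4: ozp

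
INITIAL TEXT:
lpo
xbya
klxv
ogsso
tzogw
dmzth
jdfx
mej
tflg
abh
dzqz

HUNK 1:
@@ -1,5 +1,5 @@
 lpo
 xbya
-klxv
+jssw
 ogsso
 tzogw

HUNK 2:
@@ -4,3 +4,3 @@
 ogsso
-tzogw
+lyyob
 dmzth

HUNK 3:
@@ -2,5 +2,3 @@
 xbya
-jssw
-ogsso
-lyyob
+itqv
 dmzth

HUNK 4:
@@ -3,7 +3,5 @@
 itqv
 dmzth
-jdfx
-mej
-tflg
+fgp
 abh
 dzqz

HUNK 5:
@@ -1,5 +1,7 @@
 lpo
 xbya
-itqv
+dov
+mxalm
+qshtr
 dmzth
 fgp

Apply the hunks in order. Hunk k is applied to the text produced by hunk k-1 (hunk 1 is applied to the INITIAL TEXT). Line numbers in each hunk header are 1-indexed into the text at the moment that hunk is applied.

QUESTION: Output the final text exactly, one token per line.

Hunk 1: at line 1 remove [klxv] add [jssw] -> 11 lines: lpo xbya jssw ogsso tzogw dmzth jdfx mej tflg abh dzqz
Hunk 2: at line 4 remove [tzogw] add [lyyob] -> 11 lines: lpo xbya jssw ogsso lyyob dmzth jdfx mej tflg abh dzqz
Hunk 3: at line 2 remove [jssw,ogsso,lyyob] add [itqv] -> 9 lines: lpo xbya itqv dmzth jdfx mej tflg abh dzqz
Hunk 4: at line 3 remove [jdfx,mej,tflg] add [fgp] -> 7 lines: lpo xbya itqv dmzth fgp abh dzqz
Hunk 5: at line 1 remove [itqv] add [dov,mxalm,qshtr] -> 9 lines: lpo xbya dov mxalm qshtr dmzth fgp abh dzqz

Answer: lpo
xbya
dov
mxalm
qshtr
dmzth
fgp
abh
dzqz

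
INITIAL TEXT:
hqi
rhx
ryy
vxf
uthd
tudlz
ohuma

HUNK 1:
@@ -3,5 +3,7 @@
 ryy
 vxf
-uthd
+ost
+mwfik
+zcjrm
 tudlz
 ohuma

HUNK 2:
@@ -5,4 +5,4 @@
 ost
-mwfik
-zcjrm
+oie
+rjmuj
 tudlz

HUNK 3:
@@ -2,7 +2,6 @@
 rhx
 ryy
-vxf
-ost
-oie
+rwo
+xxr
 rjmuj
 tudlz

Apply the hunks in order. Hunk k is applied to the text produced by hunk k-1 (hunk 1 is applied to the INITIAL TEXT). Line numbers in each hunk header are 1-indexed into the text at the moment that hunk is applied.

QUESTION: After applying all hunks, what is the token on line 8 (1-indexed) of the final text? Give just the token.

Hunk 1: at line 3 remove [uthd] add [ost,mwfik,zcjrm] -> 9 lines: hqi rhx ryy vxf ost mwfik zcjrm tudlz ohuma
Hunk 2: at line 5 remove [mwfik,zcjrm] add [oie,rjmuj] -> 9 lines: hqi rhx ryy vxf ost oie rjmuj tudlz ohuma
Hunk 3: at line 2 remove [vxf,ost,oie] add [rwo,xxr] -> 8 lines: hqi rhx ryy rwo xxr rjmuj tudlz ohuma
Final line 8: ohuma

Answer: ohuma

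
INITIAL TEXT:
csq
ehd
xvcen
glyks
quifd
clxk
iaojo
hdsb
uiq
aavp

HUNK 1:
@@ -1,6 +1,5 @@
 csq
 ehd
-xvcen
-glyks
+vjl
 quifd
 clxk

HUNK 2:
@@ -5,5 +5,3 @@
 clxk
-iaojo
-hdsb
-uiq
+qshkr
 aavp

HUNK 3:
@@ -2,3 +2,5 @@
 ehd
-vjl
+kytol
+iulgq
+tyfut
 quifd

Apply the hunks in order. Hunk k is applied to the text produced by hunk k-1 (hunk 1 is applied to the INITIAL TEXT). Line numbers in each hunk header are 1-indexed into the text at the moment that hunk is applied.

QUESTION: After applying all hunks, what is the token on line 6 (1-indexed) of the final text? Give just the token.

Answer: quifd

Derivation:
Hunk 1: at line 1 remove [xvcen,glyks] add [vjl] -> 9 lines: csq ehd vjl quifd clxk iaojo hdsb uiq aavp
Hunk 2: at line 5 remove [iaojo,hdsb,uiq] add [qshkr] -> 7 lines: csq ehd vjl quifd clxk qshkr aavp
Hunk 3: at line 2 remove [vjl] add [kytol,iulgq,tyfut] -> 9 lines: csq ehd kytol iulgq tyfut quifd clxk qshkr aavp
Final line 6: quifd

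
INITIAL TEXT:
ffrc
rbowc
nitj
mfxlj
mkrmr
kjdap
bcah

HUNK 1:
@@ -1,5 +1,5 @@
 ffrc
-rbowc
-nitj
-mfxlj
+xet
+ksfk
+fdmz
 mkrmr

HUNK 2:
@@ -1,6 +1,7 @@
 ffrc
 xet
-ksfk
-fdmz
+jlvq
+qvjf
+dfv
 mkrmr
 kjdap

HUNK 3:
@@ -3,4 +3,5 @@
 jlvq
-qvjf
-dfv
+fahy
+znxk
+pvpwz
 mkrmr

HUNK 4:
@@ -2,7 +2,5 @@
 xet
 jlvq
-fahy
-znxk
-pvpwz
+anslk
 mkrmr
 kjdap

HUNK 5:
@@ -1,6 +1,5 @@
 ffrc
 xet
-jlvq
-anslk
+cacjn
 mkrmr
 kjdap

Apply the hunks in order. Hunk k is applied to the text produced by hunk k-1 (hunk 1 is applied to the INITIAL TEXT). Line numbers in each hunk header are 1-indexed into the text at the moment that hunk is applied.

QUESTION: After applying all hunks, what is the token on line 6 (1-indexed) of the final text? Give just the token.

Answer: bcah

Derivation:
Hunk 1: at line 1 remove [rbowc,nitj,mfxlj] add [xet,ksfk,fdmz] -> 7 lines: ffrc xet ksfk fdmz mkrmr kjdap bcah
Hunk 2: at line 1 remove [ksfk,fdmz] add [jlvq,qvjf,dfv] -> 8 lines: ffrc xet jlvq qvjf dfv mkrmr kjdap bcah
Hunk 3: at line 3 remove [qvjf,dfv] add [fahy,znxk,pvpwz] -> 9 lines: ffrc xet jlvq fahy znxk pvpwz mkrmr kjdap bcah
Hunk 4: at line 2 remove [fahy,znxk,pvpwz] add [anslk] -> 7 lines: ffrc xet jlvq anslk mkrmr kjdap bcah
Hunk 5: at line 1 remove [jlvq,anslk] add [cacjn] -> 6 lines: ffrc xet cacjn mkrmr kjdap bcah
Final line 6: bcah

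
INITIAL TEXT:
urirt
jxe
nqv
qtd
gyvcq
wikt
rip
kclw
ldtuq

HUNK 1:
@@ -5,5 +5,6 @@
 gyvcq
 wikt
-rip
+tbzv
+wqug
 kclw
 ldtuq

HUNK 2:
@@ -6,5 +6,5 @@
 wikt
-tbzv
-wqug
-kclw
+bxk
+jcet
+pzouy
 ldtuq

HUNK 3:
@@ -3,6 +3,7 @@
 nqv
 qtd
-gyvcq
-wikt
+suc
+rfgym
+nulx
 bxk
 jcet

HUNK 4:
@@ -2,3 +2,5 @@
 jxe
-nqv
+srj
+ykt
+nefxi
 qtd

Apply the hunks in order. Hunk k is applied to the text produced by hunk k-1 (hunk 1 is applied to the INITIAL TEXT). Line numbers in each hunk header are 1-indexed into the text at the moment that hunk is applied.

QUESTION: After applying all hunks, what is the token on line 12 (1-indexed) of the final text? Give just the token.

Answer: pzouy

Derivation:
Hunk 1: at line 5 remove [rip] add [tbzv,wqug] -> 10 lines: urirt jxe nqv qtd gyvcq wikt tbzv wqug kclw ldtuq
Hunk 2: at line 6 remove [tbzv,wqug,kclw] add [bxk,jcet,pzouy] -> 10 lines: urirt jxe nqv qtd gyvcq wikt bxk jcet pzouy ldtuq
Hunk 3: at line 3 remove [gyvcq,wikt] add [suc,rfgym,nulx] -> 11 lines: urirt jxe nqv qtd suc rfgym nulx bxk jcet pzouy ldtuq
Hunk 4: at line 2 remove [nqv] add [srj,ykt,nefxi] -> 13 lines: urirt jxe srj ykt nefxi qtd suc rfgym nulx bxk jcet pzouy ldtuq
Final line 12: pzouy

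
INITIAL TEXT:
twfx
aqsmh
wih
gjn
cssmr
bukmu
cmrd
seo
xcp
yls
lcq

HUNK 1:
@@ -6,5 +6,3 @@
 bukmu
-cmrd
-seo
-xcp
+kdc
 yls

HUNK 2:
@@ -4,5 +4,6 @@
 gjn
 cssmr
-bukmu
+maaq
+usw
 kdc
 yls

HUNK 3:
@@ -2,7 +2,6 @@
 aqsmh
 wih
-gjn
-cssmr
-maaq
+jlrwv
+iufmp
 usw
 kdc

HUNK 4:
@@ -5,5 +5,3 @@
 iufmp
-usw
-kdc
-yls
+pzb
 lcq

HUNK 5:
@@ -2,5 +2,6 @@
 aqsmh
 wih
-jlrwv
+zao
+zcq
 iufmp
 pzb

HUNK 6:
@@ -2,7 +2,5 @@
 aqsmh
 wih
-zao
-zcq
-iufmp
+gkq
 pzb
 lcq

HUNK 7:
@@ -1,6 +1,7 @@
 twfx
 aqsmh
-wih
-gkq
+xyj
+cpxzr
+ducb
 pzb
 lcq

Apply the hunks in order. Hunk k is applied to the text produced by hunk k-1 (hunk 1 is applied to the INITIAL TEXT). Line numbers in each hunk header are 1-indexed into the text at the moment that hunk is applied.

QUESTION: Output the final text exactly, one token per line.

Answer: twfx
aqsmh
xyj
cpxzr
ducb
pzb
lcq

Derivation:
Hunk 1: at line 6 remove [cmrd,seo,xcp] add [kdc] -> 9 lines: twfx aqsmh wih gjn cssmr bukmu kdc yls lcq
Hunk 2: at line 4 remove [bukmu] add [maaq,usw] -> 10 lines: twfx aqsmh wih gjn cssmr maaq usw kdc yls lcq
Hunk 3: at line 2 remove [gjn,cssmr,maaq] add [jlrwv,iufmp] -> 9 lines: twfx aqsmh wih jlrwv iufmp usw kdc yls lcq
Hunk 4: at line 5 remove [usw,kdc,yls] add [pzb] -> 7 lines: twfx aqsmh wih jlrwv iufmp pzb lcq
Hunk 5: at line 2 remove [jlrwv] add [zao,zcq] -> 8 lines: twfx aqsmh wih zao zcq iufmp pzb lcq
Hunk 6: at line 2 remove [zao,zcq,iufmp] add [gkq] -> 6 lines: twfx aqsmh wih gkq pzb lcq
Hunk 7: at line 1 remove [wih,gkq] add [xyj,cpxzr,ducb] -> 7 lines: twfx aqsmh xyj cpxzr ducb pzb lcq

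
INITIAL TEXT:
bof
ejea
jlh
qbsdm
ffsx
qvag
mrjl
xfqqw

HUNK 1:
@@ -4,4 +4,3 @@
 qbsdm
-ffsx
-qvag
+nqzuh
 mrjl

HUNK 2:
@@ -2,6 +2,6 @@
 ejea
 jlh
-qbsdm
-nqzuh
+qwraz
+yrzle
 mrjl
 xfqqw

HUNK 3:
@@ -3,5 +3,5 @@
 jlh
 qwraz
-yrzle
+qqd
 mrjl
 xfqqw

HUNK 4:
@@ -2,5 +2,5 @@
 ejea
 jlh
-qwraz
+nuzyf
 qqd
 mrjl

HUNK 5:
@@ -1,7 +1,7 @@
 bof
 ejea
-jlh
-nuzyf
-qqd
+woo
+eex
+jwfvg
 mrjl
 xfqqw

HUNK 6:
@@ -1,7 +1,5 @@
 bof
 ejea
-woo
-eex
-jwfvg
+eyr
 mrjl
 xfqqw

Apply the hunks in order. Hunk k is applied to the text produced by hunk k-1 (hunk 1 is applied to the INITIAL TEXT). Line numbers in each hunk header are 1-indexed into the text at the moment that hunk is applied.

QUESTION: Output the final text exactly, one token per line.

Answer: bof
ejea
eyr
mrjl
xfqqw

Derivation:
Hunk 1: at line 4 remove [ffsx,qvag] add [nqzuh] -> 7 lines: bof ejea jlh qbsdm nqzuh mrjl xfqqw
Hunk 2: at line 2 remove [qbsdm,nqzuh] add [qwraz,yrzle] -> 7 lines: bof ejea jlh qwraz yrzle mrjl xfqqw
Hunk 3: at line 3 remove [yrzle] add [qqd] -> 7 lines: bof ejea jlh qwraz qqd mrjl xfqqw
Hunk 4: at line 2 remove [qwraz] add [nuzyf] -> 7 lines: bof ejea jlh nuzyf qqd mrjl xfqqw
Hunk 5: at line 1 remove [jlh,nuzyf,qqd] add [woo,eex,jwfvg] -> 7 lines: bof ejea woo eex jwfvg mrjl xfqqw
Hunk 6: at line 1 remove [woo,eex,jwfvg] add [eyr] -> 5 lines: bof ejea eyr mrjl xfqqw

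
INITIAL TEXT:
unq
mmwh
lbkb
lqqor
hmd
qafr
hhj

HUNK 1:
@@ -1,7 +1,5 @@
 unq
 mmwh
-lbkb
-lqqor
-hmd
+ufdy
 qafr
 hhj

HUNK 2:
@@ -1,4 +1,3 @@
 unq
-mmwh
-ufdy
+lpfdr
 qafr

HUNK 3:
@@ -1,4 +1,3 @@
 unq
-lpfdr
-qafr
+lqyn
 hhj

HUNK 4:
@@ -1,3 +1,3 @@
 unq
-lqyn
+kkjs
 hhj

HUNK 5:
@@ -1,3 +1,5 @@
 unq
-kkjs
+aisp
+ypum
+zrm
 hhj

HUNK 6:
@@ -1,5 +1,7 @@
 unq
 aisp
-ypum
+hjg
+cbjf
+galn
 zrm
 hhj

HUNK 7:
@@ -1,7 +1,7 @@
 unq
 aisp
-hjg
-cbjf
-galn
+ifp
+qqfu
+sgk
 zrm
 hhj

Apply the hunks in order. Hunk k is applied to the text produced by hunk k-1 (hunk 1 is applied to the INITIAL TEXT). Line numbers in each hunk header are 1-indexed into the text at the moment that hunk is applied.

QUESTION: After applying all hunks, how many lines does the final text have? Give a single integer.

Hunk 1: at line 1 remove [lbkb,lqqor,hmd] add [ufdy] -> 5 lines: unq mmwh ufdy qafr hhj
Hunk 2: at line 1 remove [mmwh,ufdy] add [lpfdr] -> 4 lines: unq lpfdr qafr hhj
Hunk 3: at line 1 remove [lpfdr,qafr] add [lqyn] -> 3 lines: unq lqyn hhj
Hunk 4: at line 1 remove [lqyn] add [kkjs] -> 3 lines: unq kkjs hhj
Hunk 5: at line 1 remove [kkjs] add [aisp,ypum,zrm] -> 5 lines: unq aisp ypum zrm hhj
Hunk 6: at line 1 remove [ypum] add [hjg,cbjf,galn] -> 7 lines: unq aisp hjg cbjf galn zrm hhj
Hunk 7: at line 1 remove [hjg,cbjf,galn] add [ifp,qqfu,sgk] -> 7 lines: unq aisp ifp qqfu sgk zrm hhj
Final line count: 7

Answer: 7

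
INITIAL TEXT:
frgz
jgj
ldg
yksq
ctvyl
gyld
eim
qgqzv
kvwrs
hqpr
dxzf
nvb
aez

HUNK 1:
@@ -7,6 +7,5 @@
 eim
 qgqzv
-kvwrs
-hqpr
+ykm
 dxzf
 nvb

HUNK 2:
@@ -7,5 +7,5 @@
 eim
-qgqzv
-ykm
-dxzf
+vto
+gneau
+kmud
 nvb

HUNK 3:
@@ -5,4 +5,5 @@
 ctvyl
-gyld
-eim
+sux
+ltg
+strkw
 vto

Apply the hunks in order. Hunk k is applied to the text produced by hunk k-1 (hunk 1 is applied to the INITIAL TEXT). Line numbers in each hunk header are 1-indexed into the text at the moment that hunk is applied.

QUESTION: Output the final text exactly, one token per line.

Hunk 1: at line 7 remove [kvwrs,hqpr] add [ykm] -> 12 lines: frgz jgj ldg yksq ctvyl gyld eim qgqzv ykm dxzf nvb aez
Hunk 2: at line 7 remove [qgqzv,ykm,dxzf] add [vto,gneau,kmud] -> 12 lines: frgz jgj ldg yksq ctvyl gyld eim vto gneau kmud nvb aez
Hunk 3: at line 5 remove [gyld,eim] add [sux,ltg,strkw] -> 13 lines: frgz jgj ldg yksq ctvyl sux ltg strkw vto gneau kmud nvb aez

Answer: frgz
jgj
ldg
yksq
ctvyl
sux
ltg
strkw
vto
gneau
kmud
nvb
aez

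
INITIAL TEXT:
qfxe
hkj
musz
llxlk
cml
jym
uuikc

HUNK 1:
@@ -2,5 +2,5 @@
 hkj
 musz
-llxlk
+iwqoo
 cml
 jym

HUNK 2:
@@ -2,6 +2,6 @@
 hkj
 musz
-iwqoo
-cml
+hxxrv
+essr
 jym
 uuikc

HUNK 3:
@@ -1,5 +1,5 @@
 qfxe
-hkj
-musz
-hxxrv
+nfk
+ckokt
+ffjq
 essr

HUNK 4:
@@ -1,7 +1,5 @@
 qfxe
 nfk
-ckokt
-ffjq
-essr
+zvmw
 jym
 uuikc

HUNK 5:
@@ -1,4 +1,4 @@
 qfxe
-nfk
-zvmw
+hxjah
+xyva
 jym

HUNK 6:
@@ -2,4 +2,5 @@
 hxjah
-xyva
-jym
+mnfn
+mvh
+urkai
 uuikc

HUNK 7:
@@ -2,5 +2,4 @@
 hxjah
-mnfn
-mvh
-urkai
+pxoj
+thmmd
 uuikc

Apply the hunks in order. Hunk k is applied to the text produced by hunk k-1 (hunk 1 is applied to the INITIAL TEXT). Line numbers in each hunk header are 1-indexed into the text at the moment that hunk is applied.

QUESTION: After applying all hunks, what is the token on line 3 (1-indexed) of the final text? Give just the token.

Answer: pxoj

Derivation:
Hunk 1: at line 2 remove [llxlk] add [iwqoo] -> 7 lines: qfxe hkj musz iwqoo cml jym uuikc
Hunk 2: at line 2 remove [iwqoo,cml] add [hxxrv,essr] -> 7 lines: qfxe hkj musz hxxrv essr jym uuikc
Hunk 3: at line 1 remove [hkj,musz,hxxrv] add [nfk,ckokt,ffjq] -> 7 lines: qfxe nfk ckokt ffjq essr jym uuikc
Hunk 4: at line 1 remove [ckokt,ffjq,essr] add [zvmw] -> 5 lines: qfxe nfk zvmw jym uuikc
Hunk 5: at line 1 remove [nfk,zvmw] add [hxjah,xyva] -> 5 lines: qfxe hxjah xyva jym uuikc
Hunk 6: at line 2 remove [xyva,jym] add [mnfn,mvh,urkai] -> 6 lines: qfxe hxjah mnfn mvh urkai uuikc
Hunk 7: at line 2 remove [mnfn,mvh,urkai] add [pxoj,thmmd] -> 5 lines: qfxe hxjah pxoj thmmd uuikc
Final line 3: pxoj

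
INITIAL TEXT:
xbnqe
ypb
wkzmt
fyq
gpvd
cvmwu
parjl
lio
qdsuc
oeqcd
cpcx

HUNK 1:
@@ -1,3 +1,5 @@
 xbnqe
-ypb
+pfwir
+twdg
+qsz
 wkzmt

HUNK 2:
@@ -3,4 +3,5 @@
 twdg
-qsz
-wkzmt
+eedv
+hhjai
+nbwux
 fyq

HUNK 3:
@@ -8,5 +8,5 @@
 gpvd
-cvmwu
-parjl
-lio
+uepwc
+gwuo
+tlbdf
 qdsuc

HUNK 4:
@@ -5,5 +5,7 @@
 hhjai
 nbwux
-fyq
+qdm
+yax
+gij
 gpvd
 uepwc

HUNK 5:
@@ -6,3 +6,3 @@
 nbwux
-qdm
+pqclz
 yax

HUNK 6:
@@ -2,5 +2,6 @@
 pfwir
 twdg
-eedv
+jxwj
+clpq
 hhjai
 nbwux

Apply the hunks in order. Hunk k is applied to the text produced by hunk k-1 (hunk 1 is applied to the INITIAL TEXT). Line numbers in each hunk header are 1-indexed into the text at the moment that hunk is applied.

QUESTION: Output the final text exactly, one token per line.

Answer: xbnqe
pfwir
twdg
jxwj
clpq
hhjai
nbwux
pqclz
yax
gij
gpvd
uepwc
gwuo
tlbdf
qdsuc
oeqcd
cpcx

Derivation:
Hunk 1: at line 1 remove [ypb] add [pfwir,twdg,qsz] -> 13 lines: xbnqe pfwir twdg qsz wkzmt fyq gpvd cvmwu parjl lio qdsuc oeqcd cpcx
Hunk 2: at line 3 remove [qsz,wkzmt] add [eedv,hhjai,nbwux] -> 14 lines: xbnqe pfwir twdg eedv hhjai nbwux fyq gpvd cvmwu parjl lio qdsuc oeqcd cpcx
Hunk 3: at line 8 remove [cvmwu,parjl,lio] add [uepwc,gwuo,tlbdf] -> 14 lines: xbnqe pfwir twdg eedv hhjai nbwux fyq gpvd uepwc gwuo tlbdf qdsuc oeqcd cpcx
Hunk 4: at line 5 remove [fyq] add [qdm,yax,gij] -> 16 lines: xbnqe pfwir twdg eedv hhjai nbwux qdm yax gij gpvd uepwc gwuo tlbdf qdsuc oeqcd cpcx
Hunk 5: at line 6 remove [qdm] add [pqclz] -> 16 lines: xbnqe pfwir twdg eedv hhjai nbwux pqclz yax gij gpvd uepwc gwuo tlbdf qdsuc oeqcd cpcx
Hunk 6: at line 2 remove [eedv] add [jxwj,clpq] -> 17 lines: xbnqe pfwir twdg jxwj clpq hhjai nbwux pqclz yax gij gpvd uepwc gwuo tlbdf qdsuc oeqcd cpcx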